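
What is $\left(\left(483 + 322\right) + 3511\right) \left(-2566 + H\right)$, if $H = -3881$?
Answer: $-27825252$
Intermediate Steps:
$\left(\left(483 + 322\right) + 3511\right) \left(-2566 + H\right) = \left(\left(483 + 322\right) + 3511\right) \left(-2566 - 3881\right) = \left(805 + 3511\right) \left(-6447\right) = 4316 \left(-6447\right) = -27825252$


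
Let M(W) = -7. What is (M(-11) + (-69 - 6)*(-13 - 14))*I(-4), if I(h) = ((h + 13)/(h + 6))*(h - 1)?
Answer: -45405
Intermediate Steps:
I(h) = (-1 + h)*(13 + h)/(6 + h) (I(h) = ((13 + h)/(6 + h))*(-1 + h) = (-1 + h)*(13 + h)/(6 + h))
(M(-11) + (-69 - 6)*(-13 - 14))*I(-4) = (-7 + (-69 - 6)*(-13 - 14))*((-13 + (-4)**2 + 12*(-4))/(6 - 4)) = (-7 - 75*(-27))*((-13 + 16 - 48)/2) = (-7 + 2025)*((1/2)*(-45)) = 2018*(-45/2) = -45405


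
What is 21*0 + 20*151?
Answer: 3020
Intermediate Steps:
21*0 + 20*151 = 0 + 3020 = 3020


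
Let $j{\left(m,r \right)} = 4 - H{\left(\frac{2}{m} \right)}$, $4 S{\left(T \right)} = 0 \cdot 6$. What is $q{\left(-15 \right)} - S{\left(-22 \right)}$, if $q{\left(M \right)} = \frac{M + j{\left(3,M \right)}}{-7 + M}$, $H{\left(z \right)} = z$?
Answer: $\frac{35}{66} \approx 0.5303$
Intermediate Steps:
$S{\left(T \right)} = 0$ ($S{\left(T \right)} = \frac{0 \cdot 6}{4} = \frac{1}{4} \cdot 0 = 0$)
$j{\left(m,r \right)} = 4 - \frac{2}{m}$
$q{\left(M \right)} = \frac{\frac{10}{3} + M}{-7 + M}$ ($q{\left(M \right)} = \frac{M + \left(4 - \frac{2}{3}\right)}{-7 + M} = \frac{M + \frac{10}{3}}{-7 + M} = \frac{\frac{10}{3} + M}{-7 + M}$)
$q{\left(-15 \right)} - S{\left(-22 \right)} = \frac{\frac{10}{3} - 15}{-7 - 15} - 0 = \frac{1}{-22} \left(- \frac{35}{3}\right) + 0 = \left(- \frac{1}{22}\right) \left(- \frac{35}{3}\right) + 0 = \frac{35}{66} + 0 = \frac{35}{66}$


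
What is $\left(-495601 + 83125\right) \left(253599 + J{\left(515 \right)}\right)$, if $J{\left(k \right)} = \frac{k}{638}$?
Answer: $- \frac{33368623071126}{319} \approx -1.046 \cdot 10^{11}$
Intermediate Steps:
$J{\left(k \right)} = \frac{k}{638}$ ($J{\left(k \right)} = k \frac{1}{638} = \frac{k}{638}$)
$\left(-495601 + 83125\right) \left(253599 + J{\left(515 \right)}\right) = \left(-495601 + 83125\right) \left(253599 + \frac{1}{638} \cdot 515\right) = - 412476 \left(253599 + \frac{515}{638}\right) = \left(-412476\right) \frac{161796677}{638} = - \frac{33368623071126}{319}$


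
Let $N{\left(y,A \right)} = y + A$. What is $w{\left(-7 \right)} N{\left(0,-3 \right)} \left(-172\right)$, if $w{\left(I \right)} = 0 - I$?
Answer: $3612$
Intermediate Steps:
$N{\left(y,A \right)} = A + y$
$w{\left(I \right)} = - I$
$w{\left(-7 \right)} N{\left(0,-3 \right)} \left(-172\right) = \left(-1\right) \left(-7\right) \left(-3 + 0\right) \left(-172\right) = 7 \left(-3\right) \left(-172\right) = \left(-21\right) \left(-172\right) = 3612$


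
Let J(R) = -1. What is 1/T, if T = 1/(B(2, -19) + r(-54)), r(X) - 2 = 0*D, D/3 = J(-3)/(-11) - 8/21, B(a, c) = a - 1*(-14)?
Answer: 18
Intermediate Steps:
B(a, c) = 14 + a (B(a, c) = a + 14 = 14 + a)
D = -67/77 (D = 3*(-1/(-11) - 8/21) = 3*(-1*(-1/11) - 8*1/21) = 3*(1/11 - 8/21) = 3*(-67/231) = -67/77 ≈ -0.87013)
r(X) = 2 (r(X) = 2 + 0*(-67/77) = 2 + 0 = 2)
T = 1/18 (T = 1/((14 + 2) + 2) = 1/(16 + 2) = 1/18 ≈ 0.055556)
1/T = 1/(1/18) = 18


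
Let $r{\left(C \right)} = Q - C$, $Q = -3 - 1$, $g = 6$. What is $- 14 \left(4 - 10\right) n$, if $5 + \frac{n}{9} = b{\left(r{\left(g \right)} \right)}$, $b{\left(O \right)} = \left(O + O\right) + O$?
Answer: $-26460$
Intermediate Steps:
$Q = -4$
$r{\left(C \right)} = -4 - C$
$b{\left(O \right)} = 3 O$ ($b{\left(O \right)} = 2 O + O = 3 O$)
$n = -315$ ($n = -45 + 9 \cdot 3 \left(-4 - 6\right) = -45 + 9 \cdot 3 \left(-10\right) = -45 + 9 \left(-30\right) = -45 - 270 = -315$)
$- 14 \left(4 - 10\right) n = - 14 \left(4 - 10\right) \left(-315\right) = \left(-14\right) \left(-6\right) \left(-315\right) = 84 \left(-315\right) = -26460$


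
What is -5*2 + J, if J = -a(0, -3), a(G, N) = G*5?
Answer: -10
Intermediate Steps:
a(G, N) = 5*G
J = 0 (J = -5*0 = -1*0 = 0)
-5*2 + J = -5*2 + 0 = -10 + 0 = -10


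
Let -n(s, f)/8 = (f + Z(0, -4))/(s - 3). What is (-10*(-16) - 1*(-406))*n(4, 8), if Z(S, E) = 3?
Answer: -49808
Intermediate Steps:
n(s, f) = -8*(3 + f)/(-3 + s) (n(s, f) = -8*(f + 3)/(s - 3) = -8*(3 + f)/(-3 + s))
(-10*(-16) - 1*(-406))*n(4, 8) = (-10*(-16) - 1*(-406))*(8*(-3 - 1*8)/(-3 + 4)) = (160 + 406)*(8*(-3 - 8)/1) = 566*(8*1*(-11)) = 566*(-88) = -49808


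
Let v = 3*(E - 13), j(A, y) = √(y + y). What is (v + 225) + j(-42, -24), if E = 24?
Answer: 258 + 4*I*√3 ≈ 258.0 + 6.9282*I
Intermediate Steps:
j(A, y) = √2*√y (j(A, y) = √(2*y) = √2*√y)
v = 33 (v = 3*(24 - 13) = 3*11 = 33)
(v + 225) + j(-42, -24) = (33 + 225) + √2*√(-24) = 258 + √2*(2*I*√6) = 258 + 4*I*√3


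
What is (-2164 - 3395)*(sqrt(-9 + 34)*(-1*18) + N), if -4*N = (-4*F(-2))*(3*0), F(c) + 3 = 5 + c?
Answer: 500310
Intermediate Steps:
F(c) = 2 + c (F(c) = -3 + (5 + c) = 2 + c)
N = 0 (N = -(-4*(2 - 2))*3*0/4 = -(-4*0)*0/4 = -0*0 = -1/4*0 = 0)
(-2164 - 3395)*(sqrt(-9 + 34)*(-1*18) + N) = (-2164 - 3395)*(sqrt(-9 + 34)*(-1*18) + 0) = -5559*(sqrt(25)*(-18) + 0) = -5559*(5*(-18) + 0) = -5559*(-90 + 0) = -5559*(-90) = 500310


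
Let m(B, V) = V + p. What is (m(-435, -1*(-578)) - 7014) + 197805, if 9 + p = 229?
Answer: 191589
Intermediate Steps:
p = 220 (p = -9 + 229 = 220)
m(B, V) = 220 + V (m(B, V) = V + 220 = 220 + V)
(m(-435, -1*(-578)) - 7014) + 197805 = ((220 - 1*(-578)) - 7014) + 197805 = ((220 + 578) - 7014) + 197805 = (798 - 7014) + 197805 = -6216 + 197805 = 191589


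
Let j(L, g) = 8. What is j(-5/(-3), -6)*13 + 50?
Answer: 154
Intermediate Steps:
j(-5/(-3), -6)*13 + 50 = 8*13 + 50 = 104 + 50 = 154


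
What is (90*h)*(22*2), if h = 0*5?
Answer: 0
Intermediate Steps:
h = 0
(90*h)*(22*2) = (90*0)*(22*2) = 0*44 = 0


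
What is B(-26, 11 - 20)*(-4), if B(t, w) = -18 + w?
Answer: 108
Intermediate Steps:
B(-26, 11 - 20)*(-4) = (-18 + (11 - 20))*(-4) = (-18 - 9)*(-4) = -27*(-4) = 108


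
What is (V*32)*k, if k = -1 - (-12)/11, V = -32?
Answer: -1024/11 ≈ -93.091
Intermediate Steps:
k = 1/11 (k = -1 - (-12)/11 = -1 - 1*(-12/11) = -1 + 12/11 = 1/11 ≈ 0.090909)
(V*32)*k = -32*32*(1/11) = -1024*1/11 = -1024/11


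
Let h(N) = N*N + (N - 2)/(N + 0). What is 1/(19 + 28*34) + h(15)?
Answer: 3289763/14565 ≈ 225.87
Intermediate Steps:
h(N) = N**2 + (-2 + N)/N
1/(19 + 28*34) + h(15) = 1/(19 + 28*34) + (-2 + 15 + 15**3)/15 = 1/(19 + 952) + (-2 + 15 + 3375)/15 = 1/971 + (1/15)*3388 = 1/971 + 3388/15 = 3289763/14565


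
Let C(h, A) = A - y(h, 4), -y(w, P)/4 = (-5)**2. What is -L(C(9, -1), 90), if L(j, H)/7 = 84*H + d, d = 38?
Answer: -53186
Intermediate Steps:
y(w, P) = -100 (y(w, P) = -4*(-5)**2 = -4*25 = -100)
C(h, A) = 100 + A (C(h, A) = A - 1*(-100) = A + 100 = 100 + A)
L(j, H) = 266 + 588*H (L(j, H) = 7*(84*H + 38) = 7*(38 + 84*H) = 266 + 588*H)
-L(C(9, -1), 90) = -(266 + 588*90) = -(266 + 52920) = -1*53186 = -53186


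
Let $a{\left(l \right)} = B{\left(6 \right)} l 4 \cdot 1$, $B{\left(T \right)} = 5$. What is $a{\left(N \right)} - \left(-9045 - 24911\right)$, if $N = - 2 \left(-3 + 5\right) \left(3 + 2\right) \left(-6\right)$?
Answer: $36356$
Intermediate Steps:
$N = 120$ ($N = - 2 \cdot 2 \cdot 5 \left(-6\right) = \left(-2\right) 10 \left(-6\right) = \left(-20\right) \left(-6\right) = 120$)
$a{\left(l \right)} = 20 l$ ($a{\left(l \right)} = 5 l 4 \cdot 1 = 20 l 1 = 20 l$)
$a{\left(N \right)} - \left(-9045 - 24911\right) = 20 \cdot 120 - \left(-9045 - 24911\right) = 2400 - \left(-9045 - 24911\right) = 2400 - -33956 = 2400 + 33956 = 36356$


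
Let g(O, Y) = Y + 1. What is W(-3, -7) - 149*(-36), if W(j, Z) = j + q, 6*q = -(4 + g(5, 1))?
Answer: 5360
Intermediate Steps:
g(O, Y) = 1 + Y
q = -1 (q = (-(4 + (1 + 1)))/6 = (-(4 + 2))/6 = (-1*6)/6 = (⅙)*(-6) = -1)
W(j, Z) = -1 + j (W(j, Z) = j - 1 = -1 + j)
W(-3, -7) - 149*(-36) = (-1 - 3) - 149*(-36) = -4 + 5364 = 5360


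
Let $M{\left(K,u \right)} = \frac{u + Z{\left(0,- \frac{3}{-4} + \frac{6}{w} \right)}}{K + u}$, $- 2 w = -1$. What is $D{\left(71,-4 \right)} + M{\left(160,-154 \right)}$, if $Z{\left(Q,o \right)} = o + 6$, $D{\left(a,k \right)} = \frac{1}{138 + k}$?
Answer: $- \frac{36235}{1608} \approx -22.534$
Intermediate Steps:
$w = \frac{1}{2}$ ($w = \left(- \frac{1}{2}\right) \left(-1\right) = \frac{1}{2} \approx 0.5$)
$Z{\left(Q,o \right)} = 6 + o$
$M{\left(K,u \right)} = \frac{\frac{75}{4} + u}{K + u}$ ($M{\left(K,u \right)} = \frac{u + \left(6 + \left(- \frac{3}{-4} + 6 \frac{1}{\frac{1}{2}}\right)\right)}{K + u} = \frac{u + \left(6 + \left(\left(-3\right) \left(- \frac{1}{4}\right) + 6 \cdot 2\right)\right)}{K + u} = \frac{u + \left(6 + \left(\frac{3}{4} + 12\right)\right)}{K + u} = \frac{u + \left(6 + \frac{51}{4}\right)}{K + u} = \frac{u + \frac{75}{4}}{K + u} = \frac{\frac{75}{4} + u}{K + u}$)
$D{\left(71,-4 \right)} + M{\left(160,-154 \right)} = \frac{1}{138 - 4} + \frac{\frac{75}{4} - 154}{160 - 154} = \frac{1}{134} + \frac{1}{6} \left(- \frac{541}{4}\right) = \frac{1}{134} - \frac{541}{24} = - \frac{36235}{1608}$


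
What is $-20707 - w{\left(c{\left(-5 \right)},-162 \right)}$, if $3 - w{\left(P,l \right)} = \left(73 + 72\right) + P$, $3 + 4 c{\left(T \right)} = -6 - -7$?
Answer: $- \frac{41131}{2} \approx -20566.0$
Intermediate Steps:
$c{\left(T \right)} = - \frac{1}{2}$ ($c{\left(T \right)} = - \frac{3}{4} + \frac{-6 - -7}{4} = - \frac{3}{4} + \frac{-6 + 7}{4} = - \frac{3}{4} + \frac{1}{4} \cdot 1 = - \frac{3}{4} + \frac{1}{4} = - \frac{1}{2}$)
$w{\left(P,l \right)} = -142 - P$ ($w{\left(P,l \right)} = 3 - \left(\left(73 + 72\right) + P\right) = 3 - \left(145 + P\right) = -142 - P$)
$-20707 - w{\left(c{\left(-5 \right)},-162 \right)} = -20707 - \left(-142 - - \frac{1}{2}\right) = -20707 - \left(-142 + \frac{1}{2}\right) = -20707 - - \frac{283}{2} = -20707 + \frac{283}{2} = - \frac{41131}{2}$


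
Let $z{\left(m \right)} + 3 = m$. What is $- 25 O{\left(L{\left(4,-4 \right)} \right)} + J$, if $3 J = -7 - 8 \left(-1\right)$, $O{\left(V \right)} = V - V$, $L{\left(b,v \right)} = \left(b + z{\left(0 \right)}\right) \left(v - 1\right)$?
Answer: $\frac{1}{3} \approx 0.33333$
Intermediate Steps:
$z{\left(m \right)} = -3 + m$
$L{\left(b,v \right)} = \left(-1 + v\right) \left(-3 + b\right)$ ($L{\left(b,v \right)} = \left(b + \left(-3 + 0\right)\right) \left(v - 1\right) = \left(b - 3\right) \left(-1 + v\right) = \left(-3 + b\right) \left(-1 + v\right) = \left(-1 + v\right) \left(-3 + b\right)$)
$O{\left(V \right)} = 0$
$J = \frac{1}{3}$ ($J = \frac{-7 - 8 \left(-1\right)}{3} = \frac{-7 - -8}{3} = \frac{-7 + 8}{3} = \frac{1}{3} \cdot 1 = \frac{1}{3} \approx 0.33333$)
$- 25 O{\left(L{\left(4,-4 \right)} \right)} + J = \left(-25\right) 0 + \frac{1}{3} = 0 + \frac{1}{3} = \frac{1}{3}$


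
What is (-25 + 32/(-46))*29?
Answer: -17139/23 ≈ -745.17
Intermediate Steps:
(-25 + 32/(-46))*29 = (-25 + 32*(-1/46))*29 = (-25 - 16/23)*29 = -591/23*29 = -17139/23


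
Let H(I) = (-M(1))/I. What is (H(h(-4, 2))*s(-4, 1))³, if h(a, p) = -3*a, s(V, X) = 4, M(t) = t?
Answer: -1/27 ≈ -0.037037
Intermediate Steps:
H(I) = -1/I (H(I) = (-1*1)/I = -1/I)
(H(h(-4, 2))*s(-4, 1))³ = (-1/((-3*(-4)))*4)³ = (-1/12*4)³ = (-⅓)³ = -1/27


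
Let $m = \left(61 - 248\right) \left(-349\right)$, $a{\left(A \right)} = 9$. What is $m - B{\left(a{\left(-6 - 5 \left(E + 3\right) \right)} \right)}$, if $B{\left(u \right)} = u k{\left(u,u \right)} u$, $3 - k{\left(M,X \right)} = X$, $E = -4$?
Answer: $65749$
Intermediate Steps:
$k{\left(M,X \right)} = 3 - X$
$B{\left(u \right)} = u^{2} \left(3 - u\right)$ ($B{\left(u \right)} = u \left(3 - u\right) u = u^{2} \left(3 - u\right)$)
$m = 65263$ ($m = \left(-187\right) \left(-349\right) = 65263$)
$m - B{\left(a{\left(-6 - 5 \left(E + 3\right) \right)} \right)} = 65263 - 9^{2} \left(3 - 9\right) = 65263 - 81 \left(3 - 9\right) = 65263 - 81 \left(-6\right) = 65263 - -486 = 65263 + 486 = 65749$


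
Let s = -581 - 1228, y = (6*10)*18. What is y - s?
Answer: 2889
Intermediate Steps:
y = 1080 (y = 60*18 = 1080)
s = -1809
y - s = 1080 - 1*(-1809) = 1080 + 1809 = 2889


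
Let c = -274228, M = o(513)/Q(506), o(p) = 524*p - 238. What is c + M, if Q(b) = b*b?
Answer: -35105985817/128018 ≈ -2.7423e+5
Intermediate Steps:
Q(b) = b²
o(p) = -238 + 524*p
M = 134287/128018 (M = (-238 + 524*513)/(506²) = (-238 + 268812)/256036 = 268574*(1/256036) = 134287/128018 ≈ 1.0490)
c + M = -274228 + 134287/128018 = -35105985817/128018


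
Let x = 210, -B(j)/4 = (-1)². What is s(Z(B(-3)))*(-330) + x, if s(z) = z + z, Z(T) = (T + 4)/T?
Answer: 210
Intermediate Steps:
B(j) = -4 (B(j) = -4*(-1)² = -4*1 = -4)
Z(T) = (4 + T)/T
s(z) = 2*z
s(Z(B(-3)))*(-330) + x = (2*((4 - 4)/(-4)))*(-330) + 210 = (2*(-¼*0))*(-330) + 210 = (2*0)*(-330) + 210 = 0*(-330) + 210 = 0 + 210 = 210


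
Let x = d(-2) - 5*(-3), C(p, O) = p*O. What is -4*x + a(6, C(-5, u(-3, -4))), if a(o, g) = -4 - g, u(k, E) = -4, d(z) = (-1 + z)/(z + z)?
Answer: -87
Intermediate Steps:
d(z) = (-1 + z)/(2*z) (d(z) = (-1 + z)/((2*z)) = (-1 + z)*(1/(2*z)) = (-1 + z)/(2*z))
C(p, O) = O*p
x = 63/4 (x = (½)*(-1 - 2)/(-2) - 5*(-3) = (½)*(-½)*(-3) + 15 = ¾ + 15 = 63/4 ≈ 15.750)
-4*x + a(6, C(-5, u(-3, -4))) = -4*63/4 + (-4 - (-4)*(-5)) = -63 + (-4 - 1*20) = -63 + (-4 - 20) = -63 - 24 = -87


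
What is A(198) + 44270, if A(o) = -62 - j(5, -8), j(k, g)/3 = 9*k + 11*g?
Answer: 44337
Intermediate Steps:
j(k, g) = 27*k + 33*g (j(k, g) = 3*(9*k + 11*g) = 27*k + 33*g)
A(o) = 67 (A(o) = -62 - (27*5 + 33*(-8)) = -62 - (135 - 264) = -62 - 1*(-129) = -62 + 129 = 67)
A(198) + 44270 = 67 + 44270 = 44337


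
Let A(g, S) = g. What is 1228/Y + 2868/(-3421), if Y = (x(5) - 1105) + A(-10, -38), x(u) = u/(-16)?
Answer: -118395268/61047745 ≈ -1.9394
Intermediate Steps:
x(u) = -u/16 (x(u) = u*(-1/16) = -u/16)
Y = -17845/16 (Y = (-1/16*5 - 1105) - 10 = (-5/16 - 1105) - 10 = -17685/16 - 10 = -17845/16 ≈ -1115.3)
1228/Y + 2868/(-3421) = 1228/(-17845/16) + 2868/(-3421) = 1228*(-16/17845) + 2868*(-1/3421) = -19648/17845 - 2868/3421 = -118395268/61047745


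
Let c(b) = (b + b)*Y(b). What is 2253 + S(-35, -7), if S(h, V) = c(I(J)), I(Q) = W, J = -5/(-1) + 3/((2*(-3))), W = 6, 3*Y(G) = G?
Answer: 2277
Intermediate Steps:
Y(G) = G/3
J = 9/2 (J = -5*(-1) + 3/(-6) = 5 + 3*(-⅙) = 5 - ½ = 9/2 ≈ 4.5000)
I(Q) = 6
c(b) = 2*b²/3 (c(b) = (b + b)*(b/3) = (2*b)*(b/3) = 2*b²/3)
S(h, V) = 24 (S(h, V) = (⅔)*6² = (⅔)*36 = 24)
2253 + S(-35, -7) = 2253 + 24 = 2277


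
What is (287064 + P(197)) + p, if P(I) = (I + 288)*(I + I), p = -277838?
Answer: 200316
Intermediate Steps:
P(I) = 2*I*(288 + I) (P(I) = (288 + I)*(2*I) = 2*I*(288 + I))
(287064 + P(197)) + p = (287064 + 2*197*(288 + 197)) - 277838 = (287064 + 2*197*485) - 277838 = (287064 + 191090) - 277838 = 478154 - 277838 = 200316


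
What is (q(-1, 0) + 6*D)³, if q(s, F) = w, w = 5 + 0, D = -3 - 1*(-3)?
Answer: 125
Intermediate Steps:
D = 0 (D = -3 + 3 = 0)
w = 5
q(s, F) = 5
(q(-1, 0) + 6*D)³ = (5 + 6*0)³ = (5 + 0)³ = 5³ = 125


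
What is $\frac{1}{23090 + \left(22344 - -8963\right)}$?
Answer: $\frac{1}{54397} \approx 1.8383 \cdot 10^{-5}$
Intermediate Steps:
$\frac{1}{23090 + \left(22344 - -8963\right)} = \frac{1}{23090 + \left(22344 + 8963\right)} = \frac{1}{23090 + 31307} = \frac{1}{54397}$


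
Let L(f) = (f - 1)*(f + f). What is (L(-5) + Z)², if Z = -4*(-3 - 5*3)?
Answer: 17424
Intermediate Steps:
L(f) = 2*f*(-1 + f) (L(f) = (-1 + f)*(2*f) = 2*f*(-1 + f))
Z = 72 (Z = -4*(-3 - 15) = -4*(-18) = 72)
(L(-5) + Z)² = (2*(-5)*(-1 - 5) + 72)² = (2*(-5)*(-6) + 72)² = (60 + 72)² = 132² = 17424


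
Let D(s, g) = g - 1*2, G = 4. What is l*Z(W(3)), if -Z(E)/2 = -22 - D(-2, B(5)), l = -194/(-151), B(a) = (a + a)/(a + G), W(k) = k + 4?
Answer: 73720/1359 ≈ 54.246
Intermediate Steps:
W(k) = 4 + k
B(a) = 2*a/(4 + a) (B(a) = (a + a)/(a + 4) = (2*a)/(4 + a) = 2*a/(4 + a))
l = 194/151 (l = -194*(-1/151) = 194/151 ≈ 1.2848)
D(s, g) = -2 + g (D(s, g) = g - 2 = -2 + g)
Z(E) = 380/9 (Z(E) = -2*(-22 - (-2 + 2*5/(4 + 5))) = -2*(-22 - (-2 + 2*5/9)) = -2*(-22 - (-2 + 2*5*(1/9))) = -2*(-22 - (-2 + 10/9)) = -2*(-22 - 1*(-8/9)) = -2*(-22 + 8/9) = -2*(-190/9) = 380/9)
l*Z(W(3)) = (194/151)*(380/9) = 73720/1359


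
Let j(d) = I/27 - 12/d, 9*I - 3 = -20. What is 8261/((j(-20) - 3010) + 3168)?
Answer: 10037115/192614 ≈ 52.110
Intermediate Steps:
I = -17/9 (I = ⅓ + (⅑)*(-20) = ⅓ - 20/9 = -17/9 ≈ -1.8889)
j(d) = -17/243 - 12/d (j(d) = -17/9/27 - 12/d = -17/9*1/27 - 12/d = -17/243 - 12/d)
8261/((j(-20) - 3010) + 3168) = 8261/(((-17/243 - 12/(-20)) - 3010) + 3168) = 8261/(((-17/243 - 12*(-1/20)) - 3010) + 3168) = 8261/(((-17/243 + ⅗) - 3010) + 3168) = 8261/((644/1215 - 3010) + 3168) = 8261/(-3656506/1215 + 3168) = 8261/(192614/1215) = 8261*(1215/192614) = 10037115/192614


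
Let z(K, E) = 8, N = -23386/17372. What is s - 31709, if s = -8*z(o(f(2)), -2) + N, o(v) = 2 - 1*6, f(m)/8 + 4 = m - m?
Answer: -275991971/8686 ≈ -31774.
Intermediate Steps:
f(m) = -32 (f(m) = -32 + 8*(m - m) = -32 + 8*0 = -32 + 0 = -32)
o(v) = -4 (o(v) = 2 - 6 = -4)
N = -11693/8686 (N = -23386*1/17372 = -11693/8686 ≈ -1.3462)
s = -567597/8686 (s = -8*8 - 11693/8686 = -64 - 11693/8686 = -567597/8686 ≈ -65.346)
s - 31709 = -567597/8686 - 31709 = -275991971/8686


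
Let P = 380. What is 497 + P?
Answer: 877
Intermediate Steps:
497 + P = 497 + 380 = 877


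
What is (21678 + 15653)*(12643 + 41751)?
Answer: 2030582414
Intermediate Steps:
(21678 + 15653)*(12643 + 41751) = 37331*54394 = 2030582414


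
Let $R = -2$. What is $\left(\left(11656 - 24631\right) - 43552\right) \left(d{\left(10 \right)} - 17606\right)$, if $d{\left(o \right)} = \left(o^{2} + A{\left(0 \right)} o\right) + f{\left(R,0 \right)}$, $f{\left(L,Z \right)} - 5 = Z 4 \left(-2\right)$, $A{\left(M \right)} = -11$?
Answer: $995496997$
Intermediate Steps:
$f{\left(L,Z \right)} = 5 - 8 Z$ ($f{\left(L,Z \right)} = 5 + Z 4 \left(-2\right) = 5 + 4 Z \left(-2\right) = 5 - 8 Z$)
$d{\left(o \right)} = 5 + o^{2} - 11 o$ ($d{\left(o \right)} = \left(o^{2} - 11 o\right) + \left(5 - 0\right) = \left(o^{2} - 11 o\right) + \left(5 + 0\right) = \left(o^{2} - 11 o\right) + 5 = 5 + o^{2} - 11 o$)
$\left(\left(11656 - 24631\right) - 43552\right) \left(d{\left(10 \right)} - 17606\right) = \left(\left(11656 - 24631\right) - 43552\right) \left(\left(5 + 10^{2} - 110\right) - 17606\right) = \left(\left(11656 - 24631\right) - 43552\right) \left(\left(5 + 100 - 110\right) - 17606\right) = \left(-12975 - 43552\right) \left(-5 - 17606\right) = \left(-56527\right) \left(-17611\right) = 995496997$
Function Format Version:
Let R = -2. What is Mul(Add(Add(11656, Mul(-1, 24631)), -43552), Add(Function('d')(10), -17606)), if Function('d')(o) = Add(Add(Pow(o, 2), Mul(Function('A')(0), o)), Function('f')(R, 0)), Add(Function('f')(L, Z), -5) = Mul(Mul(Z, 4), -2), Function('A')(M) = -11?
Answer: 995496997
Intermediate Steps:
Function('f')(L, Z) = Add(5, Mul(-8, Z)) (Function('f')(L, Z) = Add(5, Mul(Mul(Z, 4), -2)) = Add(5, Mul(Mul(4, Z), -2)) = Add(5, Mul(-8, Z)))
Function('d')(o) = Add(5, Pow(o, 2), Mul(-11, o)) (Function('d')(o) = Add(Add(Pow(o, 2), Mul(-11, o)), Add(5, Mul(-8, 0))) = Add(Add(Pow(o, 2), Mul(-11, o)), Add(5, 0)) = Add(Add(Pow(o, 2), Mul(-11, o)), 5) = Add(5, Pow(o, 2), Mul(-11, o)))
Mul(Add(Add(11656, Mul(-1, 24631)), -43552), Add(Function('d')(10), -17606)) = Mul(Add(Add(11656, Mul(-1, 24631)), -43552), Add(Add(5, Pow(10, 2), Mul(-11, 10)), -17606)) = Mul(Add(Add(11656, -24631), -43552), Add(Add(5, 100, -110), -17606)) = Mul(Add(-12975, -43552), Add(-5, -17606)) = Mul(-56527, -17611) = 995496997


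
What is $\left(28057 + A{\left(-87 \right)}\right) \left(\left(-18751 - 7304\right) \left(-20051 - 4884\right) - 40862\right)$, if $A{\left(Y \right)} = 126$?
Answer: $18308819987029$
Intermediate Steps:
$\left(28057 + A{\left(-87 \right)}\right) \left(\left(-18751 - 7304\right) \left(-20051 - 4884\right) - 40862\right) = \left(28057 + 126\right) \left(\left(-18751 - 7304\right) \left(-20051 - 4884\right) - 40862\right) = 28183 \left(\left(-26055\right) \left(-24935\right) - 40862\right) = 28183 \left(649681425 - 40862\right) = 28183 \cdot 649640563 = 18308819987029$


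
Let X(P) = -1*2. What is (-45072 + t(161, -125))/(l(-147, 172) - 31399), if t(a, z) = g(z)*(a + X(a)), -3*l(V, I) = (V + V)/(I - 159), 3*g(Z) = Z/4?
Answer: 2429869/1632356 ≈ 1.4886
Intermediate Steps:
X(P) = -2
g(Z) = Z/12 (g(Z) = (Z/4)/3 = Z/12)
l(V, I) = -2*V/(3*(-159 + I)) (l(V, I) = -(V + V)/(3*(I - 159)) = -2*V/(3*(-159 + I)))
t(a, z) = z*(-2 + a)/12 (t(a, z) = (z/12)*(a - 2) = (z/12)*(-2 + a) = z*(-2 + a)/12)
(-45072 + t(161, -125))/(l(-147, 172) - 31399) = (-45072 + (1/12)*(-125)*(-2 + 161))/(-2*(-147)/(-477 + 3*172) - 31399) = (-45072 + (1/12)*(-125)*159)/(-2*(-147)/(-477 + 516) - 31399) = (-45072 - 6625/4)/(-2*(-147)/39 - 31399) = -186913/(4*(-2*(-147)*1/39 - 31399)) = -186913/(4*(98/13 - 31399)) = -186913/(4*(-408089/13)) = -186913/4*(-13/408089) = 2429869/1632356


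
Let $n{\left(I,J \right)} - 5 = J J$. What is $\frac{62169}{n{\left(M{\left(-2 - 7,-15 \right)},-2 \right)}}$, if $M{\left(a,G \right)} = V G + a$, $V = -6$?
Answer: $\frac{20723}{3} \approx 6907.7$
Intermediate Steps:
$M{\left(a,G \right)} = a - 6 G$ ($M{\left(a,G \right)} = - 6 G + a = a - 6 G$)
$n{\left(I,J \right)} = 5 + J^{2}$ ($n{\left(I,J \right)} = 5 + J J = 5 + J^{2}$)
$\frac{62169}{n{\left(M{\left(-2 - 7,-15 \right)},-2 \right)}} = \frac{62169}{5 + \left(-2\right)^{2}} = \frac{62169}{5 + 4} = \frac{62169}{9} = 62169 \cdot \frac{1}{9} = \frac{20723}{3}$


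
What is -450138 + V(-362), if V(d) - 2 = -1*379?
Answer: -450515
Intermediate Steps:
V(d) = -377 (V(d) = 2 - 1*379 = 2 - 379 = -377)
-450138 + V(-362) = -450138 - 377 = -450515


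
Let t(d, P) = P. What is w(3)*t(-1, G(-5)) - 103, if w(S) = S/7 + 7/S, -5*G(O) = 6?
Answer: -3721/35 ≈ -106.31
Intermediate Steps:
G(O) = -6/5 (G(O) = -⅕*6 = -6/5)
w(S) = 7/S + S/7 (w(S) = S*(⅐) + 7/S = S/7 + 7/S = 7/S + S/7)
w(3)*t(-1, G(-5)) - 103 = (7/3 + (⅐)*3)*(-6/5) - 103 = (7*(⅓) + 3/7)*(-6/5) - 103 = (7/3 + 3/7)*(-6/5) - 103 = (58/21)*(-6/5) - 103 = -116/35 - 103 = -3721/35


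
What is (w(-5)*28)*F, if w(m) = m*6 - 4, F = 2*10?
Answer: -19040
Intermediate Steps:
F = 20
w(m) = -4 + 6*m (w(m) = 6*m - 4 = -4 + 6*m)
(w(-5)*28)*F = ((-4 + 6*(-5))*28)*20 = ((-4 - 30)*28)*20 = -34*28*20 = -952*20 = -19040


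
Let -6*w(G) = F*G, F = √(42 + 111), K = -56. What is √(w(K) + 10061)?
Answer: √(10061 + 28*√17) ≈ 100.88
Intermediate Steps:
F = 3*√17 (F = √153 = 3*√17 ≈ 12.369)
w(G) = -G*√17/2 (w(G) = -3*√17*G/6 = -G*√17/2)
√(w(K) + 10061) = √(-½*(-56)*√17 + 10061) = √(28*√17 + 10061) = √(10061 + 28*√17)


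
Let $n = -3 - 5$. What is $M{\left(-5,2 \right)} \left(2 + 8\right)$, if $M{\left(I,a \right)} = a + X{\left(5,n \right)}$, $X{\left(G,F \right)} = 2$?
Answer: $40$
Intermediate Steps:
$n = -8$
$M{\left(I,a \right)} = 2 + a$ ($M{\left(I,a \right)} = a + 2 = 2 + a$)
$M{\left(-5,2 \right)} \left(2 + 8\right) = \left(2 + 2\right) \left(2 + 8\right) = 4 \cdot 10 = 40$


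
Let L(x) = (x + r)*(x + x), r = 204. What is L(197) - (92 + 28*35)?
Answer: 156922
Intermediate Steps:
L(x) = 2*x*(204 + x) (L(x) = (x + 204)*(x + x) = (204 + x)*(2*x) = 2*x*(204 + x))
L(197) - (92 + 28*35) = 2*197*(204 + 197) - (92 + 28*35) = 2*197*401 - (92 + 980) = 157994 - 1*1072 = 157994 - 1072 = 156922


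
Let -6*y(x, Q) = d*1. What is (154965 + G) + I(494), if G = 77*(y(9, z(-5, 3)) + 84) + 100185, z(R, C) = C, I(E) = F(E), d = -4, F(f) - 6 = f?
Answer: 786508/3 ≈ 2.6217e+5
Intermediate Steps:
F(f) = 6 + f
I(E) = 6 + E
y(x, Q) = ⅔ (y(x, Q) = -(-2)/3 = -⅙*(-4) = ⅔)
G = 320113/3 (G = 77*(⅔ + 84) + 100185 = 77*(254/3) + 100185 = 19558/3 + 100185 = 320113/3 ≈ 1.0670e+5)
(154965 + G) + I(494) = (154965 + 320113/3) + (6 + 494) = 785008/3 + 500 = 786508/3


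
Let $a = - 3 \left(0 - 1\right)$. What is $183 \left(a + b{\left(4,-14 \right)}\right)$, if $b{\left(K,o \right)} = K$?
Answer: $1281$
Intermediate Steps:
$a = 3$ ($a = \left(-3\right) \left(-1\right) = 3$)
$183 \left(a + b{\left(4,-14 \right)}\right) = 183 \left(3 + 4\right) = 183 \cdot 7 = 1281$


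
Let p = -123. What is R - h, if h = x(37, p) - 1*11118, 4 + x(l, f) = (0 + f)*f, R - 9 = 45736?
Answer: 41738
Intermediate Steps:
R = 45745 (R = 9 + 45736 = 45745)
x(l, f) = -4 + f**2 (x(l, f) = -4 + (0 + f)*f = -4 + f*f = -4 + f**2)
h = 4007 (h = (-4 + (-123)**2) - 1*11118 = (-4 + 15129) - 11118 = 15125 - 11118 = 4007)
R - h = 45745 - 1*4007 = 45745 - 4007 = 41738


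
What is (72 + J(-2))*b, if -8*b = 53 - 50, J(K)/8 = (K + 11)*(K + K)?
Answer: 81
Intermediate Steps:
J(K) = 16*K*(11 + K) (J(K) = 8*((K + 11)*(K + K)) = 8*((11 + K)*(2*K)) = 8*(2*K*(11 + K)) = 16*K*(11 + K))
b = -3/8 (b = -(53 - 50)/8 = -⅛*3 = -3/8 ≈ -0.37500)
(72 + J(-2))*b = (72 + 16*(-2)*(11 - 2))*(-3/8) = (72 + 16*(-2)*9)*(-3/8) = (72 - 288)*(-3/8) = -216*(-3/8) = 81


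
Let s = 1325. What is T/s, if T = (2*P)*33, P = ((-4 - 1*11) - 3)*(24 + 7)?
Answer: -36828/1325 ≈ -27.795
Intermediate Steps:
P = -558 (P = ((-4 - 11) - 3)*31 = (-15 - 3)*31 = -18*31 = -558)
T = -36828 (T = (2*(-558))*33 = -1116*33 = -36828)
T/s = -36828/1325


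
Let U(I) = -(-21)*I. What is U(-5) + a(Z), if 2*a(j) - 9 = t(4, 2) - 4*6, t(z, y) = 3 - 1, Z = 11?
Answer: -223/2 ≈ -111.50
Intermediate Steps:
t(z, y) = 2
U(I) = 21*I
a(j) = -13/2 (a(j) = 9/2 + (2 - 4*6)/2 = 9/2 + (2 - 24)/2 = 9/2 + (1/2)*(-22) = 9/2 - 11 = -13/2)
U(-5) + a(Z) = 21*(-5) - 13/2 = -105 - 13/2 = -223/2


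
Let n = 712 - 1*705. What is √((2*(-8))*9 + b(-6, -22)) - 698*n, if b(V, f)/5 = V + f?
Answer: -4886 + 2*I*√71 ≈ -4886.0 + 16.852*I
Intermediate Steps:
n = 7 (n = 712 - 705 = 7)
b(V, f) = 5*V + 5*f (b(V, f) = 5*(V + f) = 5*V + 5*f)
√((2*(-8))*9 + b(-6, -22)) - 698*n = √((2*(-8))*9 + (5*(-6) + 5*(-22))) - 698*7 = √(-16*9 + (-30 - 110)) - 4886 = √(-144 - 140) - 4886 = √(-284) - 4886 = 2*I*√71 - 4886 = -4886 + 2*I*√71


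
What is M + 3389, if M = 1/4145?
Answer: 14047406/4145 ≈ 3389.0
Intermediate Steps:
M = 1/4145 ≈ 0.00024125
M + 3389 = 1/4145 + 3389 = 14047406/4145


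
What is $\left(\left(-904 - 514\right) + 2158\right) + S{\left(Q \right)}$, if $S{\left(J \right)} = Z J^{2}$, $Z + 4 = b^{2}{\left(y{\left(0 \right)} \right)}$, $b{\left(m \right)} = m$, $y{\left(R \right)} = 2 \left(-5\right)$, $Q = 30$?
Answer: $87140$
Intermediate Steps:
$y{\left(R \right)} = -10$
$Z = 96$ ($Z = -4 + \left(-10\right)^{2} = -4 + 100 = 96$)
$S{\left(J \right)} = 96 J^{2}$
$\left(\left(-904 - 514\right) + 2158\right) + S{\left(Q \right)} = \left(\left(-904 - 514\right) + 2158\right) + 96 \cdot 30^{2} = \left(-1418 + 2158\right) + 96 \cdot 900 = 740 + 86400 = 87140$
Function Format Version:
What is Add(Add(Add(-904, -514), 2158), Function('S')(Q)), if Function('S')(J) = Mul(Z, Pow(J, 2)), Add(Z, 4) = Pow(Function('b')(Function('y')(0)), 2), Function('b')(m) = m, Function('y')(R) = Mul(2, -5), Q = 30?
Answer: 87140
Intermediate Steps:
Function('y')(R) = -10
Z = 96 (Z = Add(-4, Pow(-10, 2)) = Add(-4, 100) = 96)
Function('S')(J) = Mul(96, Pow(J, 2))
Add(Add(Add(-904, -514), 2158), Function('S')(Q)) = Add(Add(Add(-904, -514), 2158), Mul(96, Pow(30, 2))) = Add(Add(-1418, 2158), Mul(96, 900)) = Add(740, 86400) = 87140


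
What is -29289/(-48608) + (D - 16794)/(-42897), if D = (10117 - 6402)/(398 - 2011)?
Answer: 3343498883525/3363326587488 ≈ 0.99410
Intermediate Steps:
D = -3715/1613 (D = 3715/(-1613) = 3715*(-1/1613) = -3715/1613 ≈ -2.3032)
-29289/(-48608) + (D - 16794)/(-42897) = -29289/(-48608) + (-3715/1613 - 16794)/(-42897) = -29289*(-1/48608) - 27092437/1613*(-1/42897) = 29289/48608 + 27092437/69192861 = 3343498883525/3363326587488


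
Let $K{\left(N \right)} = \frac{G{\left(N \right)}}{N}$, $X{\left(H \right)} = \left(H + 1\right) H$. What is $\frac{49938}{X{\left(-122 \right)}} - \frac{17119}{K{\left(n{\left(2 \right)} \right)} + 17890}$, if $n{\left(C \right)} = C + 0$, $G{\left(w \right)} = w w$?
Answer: $\frac{320390009}{132060852} \approx 2.4261$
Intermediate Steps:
$X{\left(H \right)} = H \left(1 + H\right)$ ($X{\left(H \right)} = \left(1 + H\right) H = H \left(1 + H\right)$)
$G{\left(w \right)} = w^{2}$
$n{\left(C \right)} = C$
$K{\left(N \right)} = N$ ($K{\left(N \right)} = \frac{N^{2}}{N} = N$)
$\frac{49938}{X{\left(-122 \right)}} - \frac{17119}{K{\left(n{\left(2 \right)} \right)} + 17890} = \frac{49938}{\left(-122\right) \left(1 - 122\right)} - \frac{17119}{2 + 17890} = \frac{49938}{\left(-122\right) \left(-121\right)} - \frac{17119}{17892} = \frac{49938}{14762} - \frac{17119}{17892} = 49938 \cdot \frac{1}{14762} - \frac{17119}{17892} = \frac{24969}{7381} - \frac{17119}{17892} = \frac{320390009}{132060852}$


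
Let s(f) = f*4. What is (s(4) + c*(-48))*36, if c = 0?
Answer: 576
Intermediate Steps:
s(f) = 4*f
(s(4) + c*(-48))*36 = (4*4 + 0*(-48))*36 = (16 + 0)*36 = 16*36 = 576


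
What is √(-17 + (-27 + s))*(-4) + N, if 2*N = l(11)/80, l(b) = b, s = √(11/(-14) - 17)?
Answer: 11/160 - 2*√(-8624 + 14*I*√3486)/7 ≈ -1.2014 - 26.563*I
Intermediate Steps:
s = I*√3486/14 (s = √(11*(-1/14) - 17) = √(-11/14 - 17) = √(-249/14) = I*√3486/14 ≈ 4.2173*I)
N = 11/160 (N = (11/80)/2 = (11*(1/80))/2 = (½)*(11/80) = 11/160 ≈ 0.068750)
√(-17 + (-27 + s))*(-4) + N = √(-17 + (-27 + I*√3486/14))*(-4) + 11/160 = √(-44 + I*√3486/14)*(-4) + 11/160 = -4*√(-44 + I*√3486/14) + 11/160 = 11/160 - 4*√(-44 + I*√3486/14)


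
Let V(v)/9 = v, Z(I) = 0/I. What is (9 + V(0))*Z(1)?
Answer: 0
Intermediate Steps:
Z(I) = 0
V(v) = 9*v
(9 + V(0))*Z(1) = (9 + 9*0)*0 = (9 + 0)*0 = 9*0 = 0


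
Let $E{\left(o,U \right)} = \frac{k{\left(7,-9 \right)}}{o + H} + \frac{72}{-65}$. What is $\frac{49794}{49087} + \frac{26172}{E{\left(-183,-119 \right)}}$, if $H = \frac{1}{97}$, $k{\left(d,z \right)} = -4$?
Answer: $- \frac{74108298564384}{3074760593} \approx -24102.0$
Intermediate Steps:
$H = \frac{1}{97} \approx 0.010309$
$E{\left(o,U \right)} = - \frac{72}{65} - \frac{4}{\frac{1}{97} + o}$ ($E{\left(o,U \right)} = - \frac{4}{o + \frac{1}{97}} + \frac{72}{-65} = - \frac{4}{\frac{1}{97} + o} + 72 \left(- \frac{1}{65}\right) = - \frac{4}{\frac{1}{97} + o} - \frac{72}{65} = - \frac{72}{65} - \frac{4}{\frac{1}{97} + o}$)
$\frac{49794}{49087} + \frac{26172}{E{\left(-183,-119 \right)}} = \frac{49794}{49087} + \frac{26172}{\frac{4}{65} \frac{1}{1 + 97 \left(-183\right)} \left(-6323 - -319518\right)} = 49794 \cdot \frac{1}{49087} + \frac{26172}{\frac{4}{65} \frac{1}{1 - 17751} \left(-6323 + 319518\right)} = \frac{49794}{49087} + \frac{26172}{\frac{4}{65} \frac{1}{-17750} \cdot 313195} = \frac{49794}{49087} + \frac{26172}{\frac{4}{65} \left(- \frac{1}{17750}\right) 313195} = \frac{49794}{49087} + \frac{26172}{- \frac{125278}{115375}} = \frac{49794}{49087} + 26172 \left(- \frac{115375}{125278}\right) = \frac{49794}{49087} - \frac{1509797250}{62639} = - \frac{74108298564384}{3074760593}$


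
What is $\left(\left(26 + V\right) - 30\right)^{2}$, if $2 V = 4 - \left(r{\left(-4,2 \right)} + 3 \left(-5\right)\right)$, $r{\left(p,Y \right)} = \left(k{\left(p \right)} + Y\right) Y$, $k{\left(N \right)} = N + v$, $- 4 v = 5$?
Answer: $\frac{1225}{16} \approx 76.563$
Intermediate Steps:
$v = - \frac{5}{4}$ ($v = \left(- \frac{1}{4}\right) 5 = - \frac{5}{4} \approx -1.25$)
$k{\left(N \right)} = - \frac{5}{4} + N$ ($k{\left(N \right)} = N - \frac{5}{4} = - \frac{5}{4} + N$)
$r{\left(p,Y \right)} = Y \left(- \frac{5}{4} + Y + p\right)$ ($r{\left(p,Y \right)} = \left(\left(- \frac{5}{4} + p\right) + Y\right) Y = \left(- \frac{5}{4} + Y + p\right) Y = Y \left(- \frac{5}{4} + Y + p\right)$)
$V = \frac{51}{4}$ ($V = \frac{4 - \left(\frac{1}{4} \cdot 2 \left(-5 + 4 \cdot 2 + 4 \left(-4\right)\right) + 3 \left(-5\right)\right)}{2} = \frac{4 - \left(\frac{1}{4} \cdot 2 \left(-5 + 8 - 16\right) - 15\right)}{2} = \frac{4 - \left(\frac{1}{4} \cdot 2 \left(-13\right) - 15\right)}{2} = \frac{4 - \left(- \frac{13}{2} - 15\right)}{2} = \frac{4 - - \frac{43}{2}}{2} = \frac{4 + \frac{43}{2}}{2} = \frac{1}{2} \cdot \frac{51}{2} = \frac{51}{4} \approx 12.75$)
$\left(\left(26 + V\right) - 30\right)^{2} = \left(\left(26 + \frac{51}{4}\right) - 30\right)^{2} = \left(\frac{155}{4} - 30\right)^{2} = \left(\frac{35}{4}\right)^{2} = \frac{1225}{16}$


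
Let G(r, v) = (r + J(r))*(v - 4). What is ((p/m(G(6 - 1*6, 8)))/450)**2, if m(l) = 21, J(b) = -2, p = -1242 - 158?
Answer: 16/729 ≈ 0.021948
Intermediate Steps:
p = -1400
G(r, v) = (-4 + v)*(-2 + r) (G(r, v) = (r - 2)*(v - 4) = (-2 + r)*(-4 + v) = (-4 + v)*(-2 + r))
((p/m(G(6 - 1*6, 8)))/450)**2 = (-1400/21/450)**2 = (-1400*1/21*(1/450))**2 = (-200/3*1/450)**2 = (-4/27)**2 = 16/729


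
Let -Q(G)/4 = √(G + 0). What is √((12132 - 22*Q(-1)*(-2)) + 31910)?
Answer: √(44042 - 176*I) ≈ 209.86 - 0.4193*I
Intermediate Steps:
Q(G) = -4*√G (Q(G) = -4*√(G + 0) = -4*√G)
√((12132 - 22*Q(-1)*(-2)) + 31910) = √((12132 - (-88)*√(-1)*(-2)) + 31910) = √((12132 - (-88)*I*(-2)) + 31910) = √((12132 + (88*I)*(-2)) + 31910) = √((12132 - 176*I) + 31910) = √(44042 - 176*I)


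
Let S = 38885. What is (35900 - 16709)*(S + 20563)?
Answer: 1140866568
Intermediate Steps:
(35900 - 16709)*(S + 20563) = (35900 - 16709)*(38885 + 20563) = 19191*59448 = 1140866568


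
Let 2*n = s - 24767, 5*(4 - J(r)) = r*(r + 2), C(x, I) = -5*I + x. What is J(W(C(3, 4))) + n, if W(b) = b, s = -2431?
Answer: -13646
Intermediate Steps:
C(x, I) = x - 5*I
J(r) = 4 - r*(2 + r)/5 (J(r) = 4 - r*(r + 2)/5 = 4 - r*(2 + r)/5)
n = -13599 (n = (-2431 - 24767)/2 = (½)*(-27198) = -13599)
J(W(C(3, 4))) + n = (4 - 2*(3 - 5*4)/5 - (3 - 5*4)²/5) - 13599 = (4 - 2*(3 - 20)/5 - (3 - 20)²/5) - 13599 = (4 - ⅖*(-17) - ⅕*(-17)²) - 13599 = (4 + 34/5 - ⅕*289) - 13599 = (4 + 34/5 - 289/5) - 13599 = -47 - 13599 = -13646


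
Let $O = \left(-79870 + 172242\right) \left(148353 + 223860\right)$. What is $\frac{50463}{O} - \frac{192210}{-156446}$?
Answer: $\frac{52449075400683}{42689965390756} \approx 1.2286$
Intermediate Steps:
$O = 34382059236$ ($O = 92372 \cdot 372213 = 34382059236$)
$\frac{50463}{O} - \frac{192210}{-156446} = \frac{50463}{34382059236} - \frac{192210}{-156446} = 50463 \cdot \frac{1}{34382059236} - - \frac{96105}{78223} = \frac{801}{545746972} + \frac{96105}{78223} = \frac{52449075400683}{42689965390756}$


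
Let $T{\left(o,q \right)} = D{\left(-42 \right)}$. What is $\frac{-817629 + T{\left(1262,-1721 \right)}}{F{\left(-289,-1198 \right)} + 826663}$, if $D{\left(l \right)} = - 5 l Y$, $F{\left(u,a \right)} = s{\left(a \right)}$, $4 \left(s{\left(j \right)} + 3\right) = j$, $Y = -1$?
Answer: $- \frac{545226}{550907} \approx -0.98969$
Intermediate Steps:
$s{\left(j \right)} = -3 + \frac{j}{4}$
$F{\left(u,a \right)} = -3 + \frac{a}{4}$
$D{\left(l \right)} = 5 l$ ($D{\left(l \right)} = - 5 l \left(-1\right) = 5 l$)
$T{\left(o,q \right)} = -210$ ($T{\left(o,q \right)} = 5 \left(-42\right) = -210$)
$\frac{-817629 + T{\left(1262,-1721 \right)}}{F{\left(-289,-1198 \right)} + 826663} = \frac{-817629 - 210}{\left(-3 + \frac{1}{4} \left(-1198\right)\right) + 826663} = - \frac{817839}{\left(-3 - \frac{599}{2}\right) + 826663} = - \frac{817839}{- \frac{605}{2} + 826663} = - \frac{817839}{\frac{1652721}{2}} = \left(-817839\right) \frac{2}{1652721} = - \frac{545226}{550907}$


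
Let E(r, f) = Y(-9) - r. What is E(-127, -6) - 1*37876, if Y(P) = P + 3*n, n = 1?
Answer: -37755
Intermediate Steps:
Y(P) = 3 + P (Y(P) = P + 3*1 = P + 3 = 3 + P)
E(r, f) = -6 - r (E(r, f) = (3 - 9) - r = -6 - r)
E(-127, -6) - 1*37876 = (-6 - 1*(-127)) - 1*37876 = (-6 + 127) - 37876 = 121 - 37876 = -37755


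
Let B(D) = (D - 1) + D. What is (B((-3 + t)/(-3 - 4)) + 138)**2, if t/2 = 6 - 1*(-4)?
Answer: 855625/49 ≈ 17462.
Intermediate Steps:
t = 20 (t = 2*(6 - 1*(-4)) = 2*(6 + 4) = 2*10 = 20)
B(D) = -1 + 2*D (B(D) = (-1 + D) + D = -1 + 2*D)
(B((-3 + t)/(-3 - 4)) + 138)**2 = ((-1 + 2*((-3 + 20)/(-3 - 4))) + 138)**2 = ((-1 + 2*(17/(-7))) + 138)**2 = ((-1 + 2*(17*(-1/7))) + 138)**2 = ((-1 + 2*(-17/7)) + 138)**2 = ((-1 - 34/7) + 138)**2 = (-41/7 + 138)**2 = (925/7)**2 = 855625/49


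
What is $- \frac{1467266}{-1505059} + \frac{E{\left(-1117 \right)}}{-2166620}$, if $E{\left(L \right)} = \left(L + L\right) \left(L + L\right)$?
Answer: $- \frac{1083093593421}{815222732645} \approx -1.3286$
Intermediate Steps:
$E{\left(L \right)} = 4 L^{2}$ ($E{\left(L \right)} = 2 L 2 L = 4 L^{2}$)
$- \frac{1467266}{-1505059} + \frac{E{\left(-1117 \right)}}{-2166620} = - \frac{1467266}{-1505059} + \frac{4 \left(-1117\right)^{2}}{-2166620} = \left(-1467266\right) \left(- \frac{1}{1505059}\right) + 4 \cdot 1247689 \left(- \frac{1}{2166620}\right) = \frac{1467266}{1505059} + 4990756 \left(- \frac{1}{2166620}\right) = \frac{1467266}{1505059} - \frac{1247689}{541655} = - \frac{1083093593421}{815222732645}$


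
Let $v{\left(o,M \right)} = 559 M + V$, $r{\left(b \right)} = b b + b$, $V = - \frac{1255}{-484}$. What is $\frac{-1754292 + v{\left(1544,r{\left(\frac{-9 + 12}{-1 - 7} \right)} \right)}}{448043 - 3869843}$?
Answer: $\frac{13586231753}{26498419200} \approx 0.51272$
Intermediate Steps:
$V = \frac{1255}{484}$ ($V = \left(-1255\right) \left(- \frac{1}{484}\right) = \frac{1255}{484} \approx 2.593$)
$r{\left(b \right)} = b + b^{2}$ ($r{\left(b \right)} = b^{2} + b = b + b^{2}$)
$v{\left(o,M \right)} = \frac{1255}{484} + 559 M$ ($v{\left(o,M \right)} = 559 M + \frac{1255}{484} = \frac{1255}{484} + 559 M$)
$\frac{-1754292 + v{\left(1544,r{\left(\frac{-9 + 12}{-1 - 7} \right)} \right)}}{448043 - 3869843} = \frac{-1754292 + \left(\frac{1255}{484} + 559 \frac{-9 + 12}{-1 - 7} \left(1 + \frac{-9 + 12}{-1 - 7}\right)\right)}{448043 - 3869843} = \frac{-1754292 + \left(\frac{1255}{484} + 559 \frac{3}{-8} \left(1 + \frac{3}{-8}\right)\right)}{-3421800} = \left(-1754292 + \left(\frac{1255}{484} + 559 \cdot 3 \left(- \frac{1}{8}\right) \left(1 + 3 \left(- \frac{1}{8}\right)\right)\right)\right) \left(- \frac{1}{3421800}\right) = \left(-1754292 + \left(\frac{1255}{484} + 559 \left(- \frac{3 \left(1 - \frac{3}{8}\right)}{8}\right)\right)\right) \left(- \frac{1}{3421800}\right) = \left(-1754292 + \left(\frac{1255}{484} + 559 \left(\left(- \frac{3}{8}\right) \frac{5}{8}\right)\right)\right) \left(- \frac{1}{3421800}\right) = \left(-1754292 + \left(\frac{1255}{484} + 559 \left(- \frac{15}{64}\right)\right)\right) \left(- \frac{1}{3421800}\right) = \left(-1754292 + \left(\frac{1255}{484} - \frac{8385}{64}\right)\right) \left(- \frac{1}{3421800}\right) = \left(-1754292 - \frac{994505}{7744}\right) \left(- \frac{1}{3421800}\right) = \left(- \frac{13586231753}{7744}\right) \left(- \frac{1}{3421800}\right) = \frac{13586231753}{26498419200}$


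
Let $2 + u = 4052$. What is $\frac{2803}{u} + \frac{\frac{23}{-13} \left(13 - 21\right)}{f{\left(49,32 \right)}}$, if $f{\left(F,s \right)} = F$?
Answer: $\frac{2530711}{2579850} \approx 0.98095$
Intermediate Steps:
$u = 4050$ ($u = -2 + 4052 = 4050$)
$\frac{2803}{u} + \frac{\frac{23}{-13} \left(13 - 21\right)}{f{\left(49,32 \right)}} = \frac{2803}{4050} + \frac{\frac{23}{-13} \left(13 - 21\right)}{49} = 2803 \cdot \frac{1}{4050} + 23 \left(- \frac{1}{13}\right) \left(-8\right) \frac{1}{49} = \frac{2803}{4050} + \left(- \frac{23}{13}\right) \left(-8\right) \frac{1}{49} = \frac{2803}{4050} + \frac{184}{13} \cdot \frac{1}{49} = \frac{2803}{4050} + \frac{184}{637} = \frac{2530711}{2579850}$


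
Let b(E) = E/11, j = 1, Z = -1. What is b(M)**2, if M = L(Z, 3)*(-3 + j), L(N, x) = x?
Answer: 36/121 ≈ 0.29752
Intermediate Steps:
M = -6 (M = 3*(-3 + 1) = 3*(-2) = -6)
b(E) = E/11 (b(E) = E*(1/11) = E/11)
b(M)**2 = ((1/11)*(-6))**2 = (-6/11)**2 = 36/121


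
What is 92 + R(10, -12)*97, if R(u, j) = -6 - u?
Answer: -1460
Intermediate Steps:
92 + R(10, -12)*97 = 92 + (-6 - 1*10)*97 = 92 + (-6 - 10)*97 = 92 - 16*97 = 92 - 1552 = -1460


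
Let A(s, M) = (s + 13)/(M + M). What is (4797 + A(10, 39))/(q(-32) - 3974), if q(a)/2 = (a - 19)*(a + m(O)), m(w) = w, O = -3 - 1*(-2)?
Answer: -374189/47424 ≈ -7.8903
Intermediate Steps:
O = -1 (O = -3 + 2 = -1)
A(s, M) = (13 + s)/(2*M) (A(s, M) = (13 + s)/((2*M)) = (13 + s)*(1/(2*M)) = (13 + s)/(2*M))
q(a) = 2*(-1 + a)*(-19 + a) (q(a) = 2*((a - 19)*(a - 1)) = 2*((-19 + a)*(-1 + a)) = 2*((-1 + a)*(-19 + a)) = 2*(-1 + a)*(-19 + a))
(4797 + A(10, 39))/(q(-32) - 3974) = (4797 + (½)*(13 + 10)/39)/((38 - 40*(-32) + 2*(-32)²) - 3974) = (4797 + (½)*(1/39)*23)/((38 + 1280 + 2*1024) - 3974) = (4797 + 23/78)/((38 + 1280 + 2048) - 3974) = 374189/(78*(3366 - 3974)) = (374189/78)/(-608) = (374189/78)*(-1/608) = -374189/47424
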